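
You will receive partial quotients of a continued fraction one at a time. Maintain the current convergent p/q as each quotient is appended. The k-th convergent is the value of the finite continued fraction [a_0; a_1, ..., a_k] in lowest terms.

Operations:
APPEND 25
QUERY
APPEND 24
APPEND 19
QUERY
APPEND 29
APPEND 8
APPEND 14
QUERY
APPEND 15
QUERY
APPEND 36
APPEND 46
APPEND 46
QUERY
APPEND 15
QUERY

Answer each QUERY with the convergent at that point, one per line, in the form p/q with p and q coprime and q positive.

25/1
11444/457
37730117/1506699
568623015/22707158
43441928535559/1734792136547
652572871954622/26059577117165

APPEND 25: p_0 = 25·1 + 0 = 25, q_0 = 25·0 + 1 = 1 → 25/1
APPEND 24: p_1 = 24·25 + 1 = 601, q_1 = 24·1 + 0 = 24 → 601/24
APPEND 19: p_2 = 19·601 + 25 = 11444, q_2 = 19·24 + 1 = 457 → 11444/457
APPEND 29: p_3 = 29·11444 + 601 = 332477, q_3 = 29·457 + 24 = 13277 → 332477/13277
APPEND 8: p_4 = 8·332477 + 11444 = 2671260, q_4 = 8·13277 + 457 = 106673 → 2671260/106673
APPEND 14: p_5 = 14·2671260 + 332477 = 37730117, q_5 = 14·106673 + 13277 = 1506699 → 37730117/1506699
APPEND 15: p_6 = 15·37730117 + 2671260 = 568623015, q_6 = 15·1506699 + 106673 = 22707158 → 568623015/22707158
APPEND 36: p_7 = 36·568623015 + 37730117 = 20508158657, q_7 = 36·22707158 + 1506699 = 818964387 → 20508158657/818964387
APPEND 46: p_8 = 46·20508158657 + 568623015 = 943943921237, q_8 = 46·818964387 + 22707158 = 37695068960 → 943943921237/37695068960
APPEND 46: p_9 = 46·943943921237 + 20508158657 = 43441928535559, q_9 = 46·37695068960 + 818964387 = 1734792136547 → 43441928535559/1734792136547
APPEND 15: p_10 = 15·43441928535559 + 943943921237 = 652572871954622, q_10 = 15·1734792136547 + 37695068960 = 26059577117165 → 652572871954622/26059577117165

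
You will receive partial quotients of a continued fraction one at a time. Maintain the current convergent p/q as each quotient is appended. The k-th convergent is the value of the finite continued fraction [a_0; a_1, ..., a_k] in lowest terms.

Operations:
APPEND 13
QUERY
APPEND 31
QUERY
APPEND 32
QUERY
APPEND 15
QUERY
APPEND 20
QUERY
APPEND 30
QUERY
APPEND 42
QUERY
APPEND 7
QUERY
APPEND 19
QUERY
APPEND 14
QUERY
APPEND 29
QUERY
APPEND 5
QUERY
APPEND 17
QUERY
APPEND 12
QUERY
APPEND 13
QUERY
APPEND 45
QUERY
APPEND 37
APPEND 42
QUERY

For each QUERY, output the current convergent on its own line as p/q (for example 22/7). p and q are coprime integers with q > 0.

APPEND 13: p_0 = 13·1 + 0 = 13, q_0 = 13·0 + 1 = 1 → 13/1
APPEND 31: p_1 = 31·13 + 1 = 404, q_1 = 31·1 + 0 = 31 → 404/31
APPEND 32: p_2 = 32·404 + 13 = 12941, q_2 = 32·31 + 1 = 993 → 12941/993
APPEND 15: p_3 = 15·12941 + 404 = 194519, q_3 = 15·993 + 31 = 14926 → 194519/14926
APPEND 20: p_4 = 20·194519 + 12941 = 3903321, q_4 = 20·14926 + 993 = 299513 → 3903321/299513
APPEND 30: p_5 = 30·3903321 + 194519 = 117294149, q_5 = 30·299513 + 14926 = 9000316 → 117294149/9000316
APPEND 42: p_6 = 42·117294149 + 3903321 = 4930257579, q_6 = 42·9000316 + 299513 = 378312785 → 4930257579/378312785
APPEND 7: p_7 = 7·4930257579 + 117294149 = 34629097202, q_7 = 7·378312785 + 9000316 = 2657189811 → 34629097202/2657189811
APPEND 19: p_8 = 19·34629097202 + 4930257579 = 662883104417, q_8 = 19·2657189811 + 378312785 = 50864919194 → 662883104417/50864919194
APPEND 14: p_9 = 14·662883104417 + 34629097202 = 9314992559040, q_9 = 14·50864919194 + 2657189811 = 714766058527 → 9314992559040/714766058527
APPEND 29: p_10 = 29·9314992559040 + 662883104417 = 270797667316577, q_10 = 29·714766058527 + 50864919194 = 20779080616477 → 270797667316577/20779080616477
APPEND 5: p_11 = 5·270797667316577 + 9314992559040 = 1363303329141925, q_11 = 5·20779080616477 + 714766058527 = 104610169140912 → 1363303329141925/104610169140912
APPEND 17: p_12 = 17·1363303329141925 + 270797667316577 = 23446954262729302, q_12 = 17·104610169140912 + 20779080616477 = 1799151956011981 → 23446954262729302/1799151956011981
APPEND 12: p_13 = 12·23446954262729302 + 1363303329141925 = 282726754481893549, q_13 = 12·1799151956011981 + 104610169140912 = 21694433641284684 → 282726754481893549/21694433641284684
APPEND 13: p_14 = 13·282726754481893549 + 23446954262729302 = 3698894762527345439, q_14 = 13·21694433641284684 + 1799151956011981 = 283826789292712873 → 3698894762527345439/283826789292712873
APPEND 45: p_15 = 45·3698894762527345439 + 282726754481893549 = 166732991068212438304, q_15 = 45·283826789292712873 + 21694433641284684 = 12793899951813363969 → 166732991068212438304/12793899951813363969
APPEND 37: p_16 = 37·166732991068212438304 + 3698894762527345439 = 6172819564286387562687, q_16 = 37·12793899951813363969 + 283826789292712873 = 473658125006387179726 → 6172819564286387562687/473658125006387179726
APPEND 42: p_17 = 42·6172819564286387562687 + 166732991068212438304 = 259425154691096490071158, q_17 = 42·473658125006387179726 + 12793899951813363969 = 19906435150220074912461 → 259425154691096490071158/19906435150220074912461

13/1
404/31
12941/993
194519/14926
3903321/299513
117294149/9000316
4930257579/378312785
34629097202/2657189811
662883104417/50864919194
9314992559040/714766058527
270797667316577/20779080616477
1363303329141925/104610169140912
23446954262729302/1799151956011981
282726754481893549/21694433641284684
3698894762527345439/283826789292712873
166732991068212438304/12793899951813363969
259425154691096490071158/19906435150220074912461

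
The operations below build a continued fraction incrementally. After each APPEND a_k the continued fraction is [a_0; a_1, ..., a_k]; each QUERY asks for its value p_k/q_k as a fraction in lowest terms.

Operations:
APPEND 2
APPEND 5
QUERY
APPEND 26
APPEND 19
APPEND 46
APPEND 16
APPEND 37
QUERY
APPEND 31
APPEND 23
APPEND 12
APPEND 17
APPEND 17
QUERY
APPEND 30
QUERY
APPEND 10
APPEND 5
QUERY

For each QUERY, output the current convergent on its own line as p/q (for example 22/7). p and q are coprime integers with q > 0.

APPEND 2: p_0 = 2·1 + 0 = 2, q_0 = 2·0 + 1 = 1 → 2/1
APPEND 5: p_1 = 5·2 + 1 = 11, q_1 = 5·1 + 0 = 5 → 11/5
APPEND 26: p_2 = 26·11 + 2 = 288, q_2 = 26·5 + 1 = 131 → 288/131
APPEND 19: p_3 = 19·288 + 11 = 5483, q_3 = 19·131 + 5 = 2494 → 5483/2494
APPEND 46: p_4 = 46·5483 + 288 = 252506, q_4 = 46·2494 + 131 = 114855 → 252506/114855
APPEND 16: p_5 = 16·252506 + 5483 = 4045579, q_5 = 16·114855 + 2494 = 1840174 → 4045579/1840174
APPEND 37: p_6 = 37·4045579 + 252506 = 149938929, q_6 = 37·1840174 + 114855 = 68201293 → 149938929/68201293
APPEND 31: p_7 = 31·149938929 + 4045579 = 4652152378, q_7 = 31·68201293 + 1840174 = 2116080257 → 4652152378/2116080257
APPEND 23: p_8 = 23·4652152378 + 149938929 = 107149443623, q_8 = 23·2116080257 + 68201293 = 48738047204 → 107149443623/48738047204
APPEND 12: p_9 = 12·107149443623 + 4652152378 = 1290445475854, q_9 = 12·48738047204 + 2116080257 = 586972646705 → 1290445475854/586972646705
APPEND 17: p_10 = 17·1290445475854 + 107149443623 = 22044722533141, q_10 = 17·586972646705 + 48738047204 = 10027273041189 → 22044722533141/10027273041189
APPEND 17: p_11 = 17·22044722533141 + 1290445475854 = 376050728539251, q_11 = 17·10027273041189 + 586972646705 = 171050614346918 → 376050728539251/171050614346918
APPEND 30: p_12 = 30·376050728539251 + 22044722533141 = 11303566578710671, q_12 = 30·171050614346918 + 10027273041189 = 5141545703448729 → 11303566578710671/5141545703448729
APPEND 10: p_13 = 10·11303566578710671 + 376050728539251 = 113411716515645961, q_13 = 10·5141545703448729 + 171050614346918 = 51586507648834208 → 113411716515645961/51586507648834208
APPEND 5: p_14 = 5·113411716515645961 + 11303566578710671 = 578362149156940476, q_14 = 5·51586507648834208 + 5141545703448729 = 263074083947619769 → 578362149156940476/263074083947619769

11/5
149938929/68201293
376050728539251/171050614346918
11303566578710671/5141545703448729
578362149156940476/263074083947619769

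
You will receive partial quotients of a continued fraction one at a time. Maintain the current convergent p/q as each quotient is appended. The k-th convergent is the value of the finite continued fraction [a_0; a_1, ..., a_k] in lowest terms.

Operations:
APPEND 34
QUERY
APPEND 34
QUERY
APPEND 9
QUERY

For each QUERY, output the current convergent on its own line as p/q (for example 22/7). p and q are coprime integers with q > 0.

APPEND 34: p_0 = 34·1 + 0 = 34, q_0 = 34·0 + 1 = 1 → 34/1
APPEND 34: p_1 = 34·34 + 1 = 1157, q_1 = 34·1 + 0 = 34 → 1157/34
APPEND 9: p_2 = 9·1157 + 34 = 10447, q_2 = 9·34 + 1 = 307 → 10447/307

34/1
1157/34
10447/307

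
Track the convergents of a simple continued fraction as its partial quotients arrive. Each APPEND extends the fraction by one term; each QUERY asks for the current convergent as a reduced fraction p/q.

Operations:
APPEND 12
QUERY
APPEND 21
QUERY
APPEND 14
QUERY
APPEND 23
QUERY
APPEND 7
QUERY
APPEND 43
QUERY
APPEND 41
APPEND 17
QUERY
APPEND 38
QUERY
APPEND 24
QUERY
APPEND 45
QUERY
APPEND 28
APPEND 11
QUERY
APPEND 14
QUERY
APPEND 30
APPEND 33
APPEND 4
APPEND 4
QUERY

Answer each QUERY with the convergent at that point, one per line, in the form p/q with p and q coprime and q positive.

12/1
253/21
3554/295
81995/6806
577519/47937
24915312/2068097
17400705599/1444346635
662248918073/54970012044
15911374739351/1320724635691
716674112188868/59487578618139
221627325788493073/18396189763997552
3122865347554930677/259213629621909311
53110875791035007382904/4408471501011593896617

APPEND 12: p_0 = 12·1 + 0 = 12, q_0 = 12·0 + 1 = 1 → 12/1
APPEND 21: p_1 = 21·12 + 1 = 253, q_1 = 21·1 + 0 = 21 → 253/21
APPEND 14: p_2 = 14·253 + 12 = 3554, q_2 = 14·21 + 1 = 295 → 3554/295
APPEND 23: p_3 = 23·3554 + 253 = 81995, q_3 = 23·295 + 21 = 6806 → 81995/6806
APPEND 7: p_4 = 7·81995 + 3554 = 577519, q_4 = 7·6806 + 295 = 47937 → 577519/47937
APPEND 43: p_5 = 43·577519 + 81995 = 24915312, q_5 = 43·47937 + 6806 = 2068097 → 24915312/2068097
APPEND 41: p_6 = 41·24915312 + 577519 = 1022105311, q_6 = 41·2068097 + 47937 = 84839914 → 1022105311/84839914
APPEND 17: p_7 = 17·1022105311 + 24915312 = 17400705599, q_7 = 17·84839914 + 2068097 = 1444346635 → 17400705599/1444346635
APPEND 38: p_8 = 38·17400705599 + 1022105311 = 662248918073, q_8 = 38·1444346635 + 84839914 = 54970012044 → 662248918073/54970012044
APPEND 24: p_9 = 24·662248918073 + 17400705599 = 15911374739351, q_9 = 24·54970012044 + 1444346635 = 1320724635691 → 15911374739351/1320724635691
APPEND 45: p_10 = 45·15911374739351 + 662248918073 = 716674112188868, q_10 = 45·1320724635691 + 54970012044 = 59487578618139 → 716674112188868/59487578618139
APPEND 28: p_11 = 28·716674112188868 + 15911374739351 = 20082786516027655, q_11 = 28·59487578618139 + 1320724635691 = 1666972925943583 → 20082786516027655/1666972925943583
APPEND 11: p_12 = 11·20082786516027655 + 716674112188868 = 221627325788493073, q_12 = 11·1666972925943583 + 59487578618139 = 18396189763997552 → 221627325788493073/18396189763997552
APPEND 14: p_13 = 14·221627325788493073 + 20082786516027655 = 3122865347554930677, q_13 = 14·18396189763997552 + 1666972925943583 = 259213629621909311 → 3122865347554930677/259213629621909311
APPEND 30: p_14 = 30·3122865347554930677 + 221627325788493073 = 93907587752436413383, q_14 = 30·259213629621909311 + 18396189763997552 = 7794805078421276882 → 93907587752436413383/7794805078421276882
APPEND 33: p_15 = 33·93907587752436413383 + 3122865347554930677 = 3102073261177956572316, q_15 = 33·7794805078421276882 + 259213629621909311 = 257487781217524046417 → 3102073261177956572316/257487781217524046417
APPEND 4: p_16 = 4·3102073261177956572316 + 93907587752436413383 = 12502200632464262702647, q_16 = 4·257487781217524046417 + 7794805078421276882 = 1037745929948517462550 → 12502200632464262702647/1037745929948517462550
APPEND 4: p_17 = 4·12502200632464262702647 + 3102073261177956572316 = 53110875791035007382904, q_17 = 4·1037745929948517462550 + 257487781217524046417 = 4408471501011593896617 → 53110875791035007382904/4408471501011593896617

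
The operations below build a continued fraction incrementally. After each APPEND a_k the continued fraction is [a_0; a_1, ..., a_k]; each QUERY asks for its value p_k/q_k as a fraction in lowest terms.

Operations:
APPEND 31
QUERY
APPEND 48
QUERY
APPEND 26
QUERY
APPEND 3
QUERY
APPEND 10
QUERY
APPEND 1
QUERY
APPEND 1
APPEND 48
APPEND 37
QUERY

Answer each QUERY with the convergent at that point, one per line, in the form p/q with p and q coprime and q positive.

APPEND 31: p_0 = 31·1 + 0 = 31, q_0 = 31·0 + 1 = 1 → 31/1
APPEND 48: p_1 = 48·31 + 1 = 1489, q_1 = 48·1 + 0 = 48 → 1489/48
APPEND 26: p_2 = 26·1489 + 31 = 38745, q_2 = 26·48 + 1 = 1249 → 38745/1249
APPEND 3: p_3 = 3·38745 + 1489 = 117724, q_3 = 3·1249 + 48 = 3795 → 117724/3795
APPEND 10: p_4 = 10·117724 + 38745 = 1215985, q_4 = 10·3795 + 1249 = 39199 → 1215985/39199
APPEND 1: p_5 = 1·1215985 + 117724 = 1333709, q_5 = 1·39199 + 3795 = 42994 → 1333709/42994
APPEND 1: p_6 = 1·1333709 + 1215985 = 2549694, q_6 = 1·42994 + 39199 = 82193 → 2549694/82193
APPEND 48: p_7 = 48·2549694 + 1333709 = 123719021, q_7 = 48·82193 + 42994 = 3988258 → 123719021/3988258
APPEND 37: p_8 = 37·123719021 + 2549694 = 4580153471, q_8 = 37·3988258 + 82193 = 147647739 → 4580153471/147647739

31/1
1489/48
38745/1249
117724/3795
1215985/39199
1333709/42994
4580153471/147647739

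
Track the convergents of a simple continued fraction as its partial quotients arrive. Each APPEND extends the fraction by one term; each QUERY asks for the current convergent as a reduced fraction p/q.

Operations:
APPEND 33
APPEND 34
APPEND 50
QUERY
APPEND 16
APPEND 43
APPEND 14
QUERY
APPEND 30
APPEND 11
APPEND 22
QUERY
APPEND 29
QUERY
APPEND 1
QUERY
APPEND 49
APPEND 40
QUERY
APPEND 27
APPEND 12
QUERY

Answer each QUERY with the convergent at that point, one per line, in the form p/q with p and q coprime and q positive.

56183/1701
543517315/16455564
3983616892648/120608232561
115705220460193/3503098443914
119688837352841/3623706676475
239338018867328921/7246212730324035
77856621630890892149/2357191914062405643

APPEND 33: p_0 = 33·1 + 0 = 33, q_0 = 33·0 + 1 = 1 → 33/1
APPEND 34: p_1 = 34·33 + 1 = 1123, q_1 = 34·1 + 0 = 34 → 1123/34
APPEND 50: p_2 = 50·1123 + 33 = 56183, q_2 = 50·34 + 1 = 1701 → 56183/1701
APPEND 16: p_3 = 16·56183 + 1123 = 900051, q_3 = 16·1701 + 34 = 27250 → 900051/27250
APPEND 43: p_4 = 43·900051 + 56183 = 38758376, q_4 = 43·27250 + 1701 = 1173451 → 38758376/1173451
APPEND 14: p_5 = 14·38758376 + 900051 = 543517315, q_5 = 14·1173451 + 27250 = 16455564 → 543517315/16455564
APPEND 30: p_6 = 30·543517315 + 38758376 = 16344277826, q_6 = 30·16455564 + 1173451 = 494840371 → 16344277826/494840371
APPEND 11: p_7 = 11·16344277826 + 543517315 = 180330573401, q_7 = 11·494840371 + 16455564 = 5459699645 → 180330573401/5459699645
APPEND 22: p_8 = 22·180330573401 + 16344277826 = 3983616892648, q_8 = 22·5459699645 + 494840371 = 120608232561 → 3983616892648/120608232561
APPEND 29: p_9 = 29·3983616892648 + 180330573401 = 115705220460193, q_9 = 29·120608232561 + 5459699645 = 3503098443914 → 115705220460193/3503098443914
APPEND 1: p_10 = 1·115705220460193 + 3983616892648 = 119688837352841, q_10 = 1·3503098443914 + 120608232561 = 3623706676475 → 119688837352841/3623706676475
APPEND 49: p_11 = 49·119688837352841 + 115705220460193 = 5980458250749402, q_11 = 49·3623706676475 + 3503098443914 = 181064725591189 → 5980458250749402/181064725591189
APPEND 40: p_12 = 40·5980458250749402 + 119688837352841 = 239338018867328921, q_12 = 40·181064725591189 + 3623706676475 = 7246212730324035 → 239338018867328921/7246212730324035
APPEND 27: p_13 = 27·239338018867328921 + 5980458250749402 = 6468106967668630269, q_13 = 27·7246212730324035 + 181064725591189 = 195828808444340134 → 6468106967668630269/195828808444340134
APPEND 12: p_14 = 12·6468106967668630269 + 239338018867328921 = 77856621630890892149, q_14 = 12·195828808444340134 + 7246212730324035 = 2357191914062405643 → 77856621630890892149/2357191914062405643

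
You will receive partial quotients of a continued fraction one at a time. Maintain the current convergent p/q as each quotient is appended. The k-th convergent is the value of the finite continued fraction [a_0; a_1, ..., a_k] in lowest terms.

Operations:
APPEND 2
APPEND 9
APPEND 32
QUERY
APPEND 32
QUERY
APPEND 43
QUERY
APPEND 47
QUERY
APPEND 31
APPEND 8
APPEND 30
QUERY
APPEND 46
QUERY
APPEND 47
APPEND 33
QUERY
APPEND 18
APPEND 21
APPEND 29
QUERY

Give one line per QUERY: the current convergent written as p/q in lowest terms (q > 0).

610/289
19539/9257
840787/398340
39536528/18731237
296766126195/140599008677
13661093126738/6472221663875
21211809814861811/10049527789620341
233912658819094234709/110820895796428923289

APPEND 2: p_0 = 2·1 + 0 = 2, q_0 = 2·0 + 1 = 1 → 2/1
APPEND 9: p_1 = 9·2 + 1 = 19, q_1 = 9·1 + 0 = 9 → 19/9
APPEND 32: p_2 = 32·19 + 2 = 610, q_2 = 32·9 + 1 = 289 → 610/289
APPEND 32: p_3 = 32·610 + 19 = 19539, q_3 = 32·289 + 9 = 9257 → 19539/9257
APPEND 43: p_4 = 43·19539 + 610 = 840787, q_4 = 43·9257 + 289 = 398340 → 840787/398340
APPEND 47: p_5 = 47·840787 + 19539 = 39536528, q_5 = 47·398340 + 9257 = 18731237 → 39536528/18731237
APPEND 31: p_6 = 31·39536528 + 840787 = 1226473155, q_6 = 31·18731237 + 398340 = 581066687 → 1226473155/581066687
APPEND 8: p_7 = 8·1226473155 + 39536528 = 9851321768, q_7 = 8·581066687 + 18731237 = 4667264733 → 9851321768/4667264733
APPEND 30: p_8 = 30·9851321768 + 1226473155 = 296766126195, q_8 = 30·4667264733 + 581066687 = 140599008677 → 296766126195/140599008677
APPEND 46: p_9 = 46·296766126195 + 9851321768 = 13661093126738, q_9 = 46·140599008677 + 4667264733 = 6472221663875 → 13661093126738/6472221663875
APPEND 47: p_10 = 47·13661093126738 + 296766126195 = 642368143082881, q_10 = 47·6472221663875 + 140599008677 = 304335017210802 → 642368143082881/304335017210802
APPEND 33: p_11 = 33·642368143082881 + 13661093126738 = 21211809814861811, q_11 = 33·304335017210802 + 6472221663875 = 10049527789620341 → 21211809814861811/10049527789620341
APPEND 18: p_12 = 18·21211809814861811 + 642368143082881 = 382454944810595479, q_12 = 18·10049527789620341 + 304335017210802 = 181195835230376940 → 382454944810595479/181195835230376940
APPEND 21: p_13 = 21·382454944810595479 + 21211809814861811 = 8052765650837366870, q_13 = 21·181195835230376940 + 10049527789620341 = 3815162067627536081 → 8052765650837366870/3815162067627536081
APPEND 29: p_14 = 29·8052765650837366870 + 382454944810595479 = 233912658819094234709, q_14 = 29·3815162067627536081 + 181195835230376940 = 110820895796428923289 → 233912658819094234709/110820895796428923289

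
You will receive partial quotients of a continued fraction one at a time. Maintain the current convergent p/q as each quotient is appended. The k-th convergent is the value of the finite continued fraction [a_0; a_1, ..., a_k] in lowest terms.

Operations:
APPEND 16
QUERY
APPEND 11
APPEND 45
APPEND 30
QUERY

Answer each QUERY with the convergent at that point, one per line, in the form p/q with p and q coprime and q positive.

16/1
239607/14891

APPEND 16: p_0 = 16·1 + 0 = 16, q_0 = 16·0 + 1 = 1 → 16/1
APPEND 11: p_1 = 11·16 + 1 = 177, q_1 = 11·1 + 0 = 11 → 177/11
APPEND 45: p_2 = 45·177 + 16 = 7981, q_2 = 45·11 + 1 = 496 → 7981/496
APPEND 30: p_3 = 30·7981 + 177 = 239607, q_3 = 30·496 + 11 = 14891 → 239607/14891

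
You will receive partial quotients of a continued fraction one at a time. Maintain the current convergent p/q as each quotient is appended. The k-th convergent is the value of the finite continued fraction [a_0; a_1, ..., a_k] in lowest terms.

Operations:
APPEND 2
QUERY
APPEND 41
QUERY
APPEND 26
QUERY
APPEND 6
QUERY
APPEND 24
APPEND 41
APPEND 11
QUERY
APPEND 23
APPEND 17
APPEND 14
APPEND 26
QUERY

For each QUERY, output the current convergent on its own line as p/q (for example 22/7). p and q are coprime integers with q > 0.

2/1
83/41
2160/1067
13043/6443
142610257/70446821
20570560191611/10161475073200

APPEND 2: p_0 = 2·1 + 0 = 2, q_0 = 2·0 + 1 = 1 → 2/1
APPEND 41: p_1 = 41·2 + 1 = 83, q_1 = 41·1 + 0 = 41 → 83/41
APPEND 26: p_2 = 26·83 + 2 = 2160, q_2 = 26·41 + 1 = 1067 → 2160/1067
APPEND 6: p_3 = 6·2160 + 83 = 13043, q_3 = 6·1067 + 41 = 6443 → 13043/6443
APPEND 24: p_4 = 24·13043 + 2160 = 315192, q_4 = 24·6443 + 1067 = 155699 → 315192/155699
APPEND 41: p_5 = 41·315192 + 13043 = 12935915, q_5 = 41·155699 + 6443 = 6390102 → 12935915/6390102
APPEND 11: p_6 = 11·12935915 + 315192 = 142610257, q_6 = 11·6390102 + 155699 = 70446821 → 142610257/70446821
APPEND 23: p_7 = 23·142610257 + 12935915 = 3292971826, q_7 = 23·70446821 + 6390102 = 1626666985 → 3292971826/1626666985
APPEND 17: p_8 = 17·3292971826 + 142610257 = 56123131299, q_8 = 17·1626666985 + 70446821 = 27723785566 → 56123131299/27723785566
APPEND 14: p_9 = 14·56123131299 + 3292971826 = 789016810012, q_9 = 14·27723785566 + 1626666985 = 389759664909 → 789016810012/389759664909
APPEND 26: p_10 = 26·789016810012 + 56123131299 = 20570560191611, q_10 = 26·389759664909 + 27723785566 = 10161475073200 → 20570560191611/10161475073200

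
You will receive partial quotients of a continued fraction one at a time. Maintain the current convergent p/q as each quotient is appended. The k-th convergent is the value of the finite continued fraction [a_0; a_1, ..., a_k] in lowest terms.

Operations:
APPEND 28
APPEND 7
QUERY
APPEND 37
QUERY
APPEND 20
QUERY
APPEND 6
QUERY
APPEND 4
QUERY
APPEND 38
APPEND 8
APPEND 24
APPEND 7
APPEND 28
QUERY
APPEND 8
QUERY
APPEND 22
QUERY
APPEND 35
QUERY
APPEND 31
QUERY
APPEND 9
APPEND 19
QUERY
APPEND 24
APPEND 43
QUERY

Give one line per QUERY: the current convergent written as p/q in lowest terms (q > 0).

APPEND 28: p_0 = 28·1 + 0 = 28, q_0 = 28·0 + 1 = 1 → 28/1
APPEND 7: p_1 = 7·28 + 1 = 197, q_1 = 7·1 + 0 = 7 → 197/7
APPEND 37: p_2 = 37·197 + 28 = 7317, q_2 = 37·7 + 1 = 260 → 7317/260
APPEND 20: p_3 = 20·7317 + 197 = 146537, q_3 = 20·260 + 7 = 5207 → 146537/5207
APPEND 6: p_4 = 6·146537 + 7317 = 886539, q_4 = 6·5207 + 260 = 31502 → 886539/31502
APPEND 4: p_5 = 4·886539 + 146537 = 3692693, q_5 = 4·31502 + 5207 = 131215 → 3692693/131215
APPEND 38: p_6 = 38·3692693 + 886539 = 141208873, q_6 = 38·131215 + 31502 = 5017672 → 141208873/5017672
APPEND 8: p_7 = 8·141208873 + 3692693 = 1133363677, q_7 = 8·5017672 + 131215 = 40272591 → 1133363677/40272591
APPEND 24: p_8 = 24·1133363677 + 141208873 = 27341937121, q_8 = 24·40272591 + 5017672 = 971559856 → 27341937121/971559856
APPEND 7: p_9 = 7·27341937121 + 1133363677 = 192526923524, q_9 = 7·971559856 + 40272591 = 6841191583 → 192526923524/6841191583
APPEND 28: p_10 = 28·192526923524 + 27341937121 = 5418095795793, q_10 = 28·6841191583 + 971559856 = 192524924180 → 5418095795793/192524924180
APPEND 8: p_11 = 8·5418095795793 + 192526923524 = 43537293289868, q_11 = 8·192524924180 + 6841191583 = 1547040585023 → 43537293289868/1547040585023
APPEND 22: p_12 = 22·43537293289868 + 5418095795793 = 963238548172889, q_12 = 22·1547040585023 + 192524924180 = 34227417794686 → 963238548172889/34227417794686
APPEND 35: p_13 = 35·963238548172889 + 43537293289868 = 33756886479340983, q_13 = 35·34227417794686 + 1547040585023 = 1199506663399033 → 33756886479340983/1199506663399033
APPEND 31: p_14 = 31·33756886479340983 + 963238548172889 = 1047426719407743362, q_14 = 31·1199506663399033 + 34227417794686 = 37218933983164709 → 1047426719407743362/37218933983164709
APPEND 9: p_15 = 9·1047426719407743362 + 33756886479340983 = 9460597361149031241, q_15 = 9·37218933983164709 + 1199506663399033 = 336169912511881414 → 9460597361149031241/336169912511881414
APPEND 19: p_16 = 19·9460597361149031241 + 1047426719407743362 = 180798776581239336941, q_16 = 19·336169912511881414 + 37218933983164709 = 6424447271708911575 → 180798776581239336941/6424447271708911575
APPEND 24: p_17 = 24·180798776581239336941 + 9460597361149031241 = 4348631235310893117825, q_17 = 24·6424447271708911575 + 336169912511881414 = 154522904433525759214 → 4348631235310893117825/154522904433525759214
APPEND 43: p_18 = 43·4348631235310893117825 + 180798776581239336941 = 187171941894949643403416, q_18 = 43·154522904433525759214 + 6424447271708911575 = 6650909337913316557777 → 187171941894949643403416/6650909337913316557777

197/7
7317/260
146537/5207
886539/31502
3692693/131215
5418095795793/192524924180
43537293289868/1547040585023
963238548172889/34227417794686
33756886479340983/1199506663399033
1047426719407743362/37218933983164709
180798776581239336941/6424447271708911575
187171941894949643403416/6650909337913316557777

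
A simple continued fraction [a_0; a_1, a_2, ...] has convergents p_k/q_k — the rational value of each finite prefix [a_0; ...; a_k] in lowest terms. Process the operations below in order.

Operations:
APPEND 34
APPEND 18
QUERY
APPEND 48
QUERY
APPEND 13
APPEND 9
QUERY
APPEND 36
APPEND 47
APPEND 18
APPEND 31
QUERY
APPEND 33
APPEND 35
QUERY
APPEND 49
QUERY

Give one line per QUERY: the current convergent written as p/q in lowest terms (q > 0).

613/18
29458/865
3481561/102232
3308878838551/97161388648
3828793093122521/112428067609923
187720161111983071/5512184767349692

APPEND 34: p_0 = 34·1 + 0 = 34, q_0 = 34·0 + 1 = 1 → 34/1
APPEND 18: p_1 = 18·34 + 1 = 613, q_1 = 18·1 + 0 = 18 → 613/18
APPEND 48: p_2 = 48·613 + 34 = 29458, q_2 = 48·18 + 1 = 865 → 29458/865
APPEND 13: p_3 = 13·29458 + 613 = 383567, q_3 = 13·865 + 18 = 11263 → 383567/11263
APPEND 9: p_4 = 9·383567 + 29458 = 3481561, q_4 = 9·11263 + 865 = 102232 → 3481561/102232
APPEND 36: p_5 = 36·3481561 + 383567 = 125719763, q_5 = 36·102232 + 11263 = 3691615 → 125719763/3691615
APPEND 47: p_6 = 47·125719763 + 3481561 = 5912310422, q_6 = 47·3691615 + 102232 = 173608137 → 5912310422/173608137
APPEND 18: p_7 = 18·5912310422 + 125719763 = 106547307359, q_7 = 18·173608137 + 3691615 = 3128638081 → 106547307359/3128638081
APPEND 31: p_8 = 31·106547307359 + 5912310422 = 3308878838551, q_8 = 31·3128638081 + 173608137 = 97161388648 → 3308878838551/97161388648
APPEND 33: p_9 = 33·3308878838551 + 106547307359 = 109299548979542, q_9 = 33·97161388648 + 3128638081 = 3209454463465 → 109299548979542/3209454463465
APPEND 35: p_10 = 35·109299548979542 + 3308878838551 = 3828793093122521, q_10 = 35·3209454463465 + 97161388648 = 112428067609923 → 3828793093122521/112428067609923
APPEND 49: p_11 = 49·3828793093122521 + 109299548979542 = 187720161111983071, q_11 = 49·112428067609923 + 3209454463465 = 5512184767349692 → 187720161111983071/5512184767349692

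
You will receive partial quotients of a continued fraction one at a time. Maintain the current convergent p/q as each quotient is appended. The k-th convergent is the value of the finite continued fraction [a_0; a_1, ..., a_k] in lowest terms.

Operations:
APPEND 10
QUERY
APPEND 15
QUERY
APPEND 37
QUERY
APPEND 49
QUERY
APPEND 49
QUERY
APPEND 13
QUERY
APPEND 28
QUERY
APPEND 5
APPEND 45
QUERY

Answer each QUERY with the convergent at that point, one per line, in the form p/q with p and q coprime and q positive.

10/1
151/15
5597/556
274404/27259
13451393/1336247
175142513/17398470
4917441757/488493407
1119223250167/111182441132

APPEND 10: p_0 = 10·1 + 0 = 10, q_0 = 10·0 + 1 = 1 → 10/1
APPEND 15: p_1 = 15·10 + 1 = 151, q_1 = 15·1 + 0 = 15 → 151/15
APPEND 37: p_2 = 37·151 + 10 = 5597, q_2 = 37·15 + 1 = 556 → 5597/556
APPEND 49: p_3 = 49·5597 + 151 = 274404, q_3 = 49·556 + 15 = 27259 → 274404/27259
APPEND 49: p_4 = 49·274404 + 5597 = 13451393, q_4 = 49·27259 + 556 = 1336247 → 13451393/1336247
APPEND 13: p_5 = 13·13451393 + 274404 = 175142513, q_5 = 13·1336247 + 27259 = 17398470 → 175142513/17398470
APPEND 28: p_6 = 28·175142513 + 13451393 = 4917441757, q_6 = 28·17398470 + 1336247 = 488493407 → 4917441757/488493407
APPEND 5: p_7 = 5·4917441757 + 175142513 = 24762351298, q_7 = 5·488493407 + 17398470 = 2459865505 → 24762351298/2459865505
APPEND 45: p_8 = 45·24762351298 + 4917441757 = 1119223250167, q_8 = 45·2459865505 + 488493407 = 111182441132 → 1119223250167/111182441132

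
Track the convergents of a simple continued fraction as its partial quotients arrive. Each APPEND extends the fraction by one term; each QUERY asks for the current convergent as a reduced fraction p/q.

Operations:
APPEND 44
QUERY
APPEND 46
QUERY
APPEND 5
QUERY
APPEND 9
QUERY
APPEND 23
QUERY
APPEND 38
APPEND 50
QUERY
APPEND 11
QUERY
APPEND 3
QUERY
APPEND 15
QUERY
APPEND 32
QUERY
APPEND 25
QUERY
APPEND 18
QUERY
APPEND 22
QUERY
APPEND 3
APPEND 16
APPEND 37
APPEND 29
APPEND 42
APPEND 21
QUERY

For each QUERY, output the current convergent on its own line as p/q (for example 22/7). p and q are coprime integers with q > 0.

44/1
2025/46
10169/231
93546/2125
2161727/49106
4114120327/93456756
45337562769/1029892469
140126808634/3183134163
2147239692279/48776904914
68851796961562/1564044091411
1723442163731329/39149879190189
31090810744125484/706261869514813
685721278534491977/15576911008516075
32416383471226600538236043/736373708029579813142141

APPEND 44: p_0 = 44·1 + 0 = 44, q_0 = 44·0 + 1 = 1 → 44/1
APPEND 46: p_1 = 46·44 + 1 = 2025, q_1 = 46·1 + 0 = 46 → 2025/46
APPEND 5: p_2 = 5·2025 + 44 = 10169, q_2 = 5·46 + 1 = 231 → 10169/231
APPEND 9: p_3 = 9·10169 + 2025 = 93546, q_3 = 9·231 + 46 = 2125 → 93546/2125
APPEND 23: p_4 = 23·93546 + 10169 = 2161727, q_4 = 23·2125 + 231 = 49106 → 2161727/49106
APPEND 38: p_5 = 38·2161727 + 93546 = 82239172, q_5 = 38·49106 + 2125 = 1868153 → 82239172/1868153
APPEND 50: p_6 = 50·82239172 + 2161727 = 4114120327, q_6 = 50·1868153 + 49106 = 93456756 → 4114120327/93456756
APPEND 11: p_7 = 11·4114120327 + 82239172 = 45337562769, q_7 = 11·93456756 + 1868153 = 1029892469 → 45337562769/1029892469
APPEND 3: p_8 = 3·45337562769 + 4114120327 = 140126808634, q_8 = 3·1029892469 + 93456756 = 3183134163 → 140126808634/3183134163
APPEND 15: p_9 = 15·140126808634 + 45337562769 = 2147239692279, q_9 = 15·3183134163 + 1029892469 = 48776904914 → 2147239692279/48776904914
APPEND 32: p_10 = 32·2147239692279 + 140126808634 = 68851796961562, q_10 = 32·48776904914 + 3183134163 = 1564044091411 → 68851796961562/1564044091411
APPEND 25: p_11 = 25·68851796961562 + 2147239692279 = 1723442163731329, q_11 = 25·1564044091411 + 48776904914 = 39149879190189 → 1723442163731329/39149879190189
APPEND 18: p_12 = 18·1723442163731329 + 68851796961562 = 31090810744125484, q_12 = 18·39149879190189 + 1564044091411 = 706261869514813 → 31090810744125484/706261869514813
APPEND 22: p_13 = 22·31090810744125484 + 1723442163731329 = 685721278534491977, q_13 = 22·706261869514813 + 39149879190189 = 15576911008516075 → 685721278534491977/15576911008516075
APPEND 3: p_14 = 3·685721278534491977 + 31090810744125484 = 2088254646347601415, q_14 = 3·15576911008516075 + 706261869514813 = 47436994895063038 → 2088254646347601415/47436994895063038
APPEND 16: p_15 = 16·2088254646347601415 + 685721278534491977 = 34097795620096114617, q_15 = 16·47436994895063038 + 15576911008516075 = 774568829329524683 → 34097795620096114617/774568829329524683
APPEND 37: p_16 = 37·34097795620096114617 + 2088254646347601415 = 1263706692589903842244, q_16 = 37·774568829329524683 + 47436994895063038 = 28706483680087476309 → 1263706692589903842244/28706483680087476309
APPEND 29: p_17 = 29·1263706692589903842244 + 34097795620096114617 = 36681591880727307539693, q_17 = 29·28706483680087476309 + 774568829329524683 = 833262595551866337644 → 36681591880727307539693/833262595551866337644
APPEND 42: p_18 = 42·36681591880727307539693 + 1263706692589903842244 = 1541890565683136820509350, q_18 = 42·833262595551866337644 + 28706483680087476309 = 35025735496858473657357 → 1541890565683136820509350/35025735496858473657357
APPEND 21: p_19 = 21·1541890565683136820509350 + 36681591880727307539693 = 32416383471226600538236043, q_19 = 21·35025735496858473657357 + 833262595551866337644 = 736373708029579813142141 → 32416383471226600538236043/736373708029579813142141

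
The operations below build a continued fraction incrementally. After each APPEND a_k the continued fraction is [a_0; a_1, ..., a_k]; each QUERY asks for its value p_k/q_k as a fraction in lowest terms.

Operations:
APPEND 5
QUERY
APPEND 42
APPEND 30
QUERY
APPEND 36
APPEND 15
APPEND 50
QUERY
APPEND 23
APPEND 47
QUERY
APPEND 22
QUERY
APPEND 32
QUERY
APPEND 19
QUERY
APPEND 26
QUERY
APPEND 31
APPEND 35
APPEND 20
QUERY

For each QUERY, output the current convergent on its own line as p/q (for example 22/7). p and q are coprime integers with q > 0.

5/1
6335/1261
171748271/34186988
185992858022/37022414073
4095796517117/815280093161
131251481405766/26125985395225
2497873943226671/497209002602436
65075974005299212/12953560053058561
1417218520223465056583/282101428224901067947

APPEND 5: p_0 = 5·1 + 0 = 5, q_0 = 5·0 + 1 = 1 → 5/1
APPEND 42: p_1 = 42·5 + 1 = 211, q_1 = 42·1 + 0 = 42 → 211/42
APPEND 30: p_2 = 30·211 + 5 = 6335, q_2 = 30·42 + 1 = 1261 → 6335/1261
APPEND 36: p_3 = 36·6335 + 211 = 228271, q_3 = 36·1261 + 42 = 45438 → 228271/45438
APPEND 15: p_4 = 15·228271 + 6335 = 3430400, q_4 = 15·45438 + 1261 = 682831 → 3430400/682831
APPEND 50: p_5 = 50·3430400 + 228271 = 171748271, q_5 = 50·682831 + 45438 = 34186988 → 171748271/34186988
APPEND 23: p_6 = 23·171748271 + 3430400 = 3953640633, q_6 = 23·34186988 + 682831 = 786983555 → 3953640633/786983555
APPEND 47: p_7 = 47·3953640633 + 171748271 = 185992858022, q_7 = 47·786983555 + 34186988 = 37022414073 → 185992858022/37022414073
APPEND 22: p_8 = 22·185992858022 + 3953640633 = 4095796517117, q_8 = 22·37022414073 + 786983555 = 815280093161 → 4095796517117/815280093161
APPEND 32: p_9 = 32·4095796517117 + 185992858022 = 131251481405766, q_9 = 32·815280093161 + 37022414073 = 26125985395225 → 131251481405766/26125985395225
APPEND 19: p_10 = 19·131251481405766 + 4095796517117 = 2497873943226671, q_10 = 19·26125985395225 + 815280093161 = 497209002602436 → 2497873943226671/497209002602436
APPEND 26: p_11 = 26·2497873943226671 + 131251481405766 = 65075974005299212, q_11 = 26·497209002602436 + 26125985395225 = 12953560053058561 → 65075974005299212/12953560053058561
APPEND 31: p_12 = 31·65075974005299212 + 2497873943226671 = 2019853068107502243, q_12 = 31·12953560053058561 + 497209002602436 = 402057570647417827 → 2019853068107502243/402057570647417827
APPEND 35: p_13 = 35·2019853068107502243 + 65075974005299212 = 70759933357767877717, q_13 = 35·402057570647417827 + 12953560053058561 = 14084968532712682506 → 70759933357767877717/14084968532712682506
APPEND 20: p_14 = 20·70759933357767877717 + 2019853068107502243 = 1417218520223465056583, q_14 = 20·14084968532712682506 + 402057570647417827 = 282101428224901067947 → 1417218520223465056583/282101428224901067947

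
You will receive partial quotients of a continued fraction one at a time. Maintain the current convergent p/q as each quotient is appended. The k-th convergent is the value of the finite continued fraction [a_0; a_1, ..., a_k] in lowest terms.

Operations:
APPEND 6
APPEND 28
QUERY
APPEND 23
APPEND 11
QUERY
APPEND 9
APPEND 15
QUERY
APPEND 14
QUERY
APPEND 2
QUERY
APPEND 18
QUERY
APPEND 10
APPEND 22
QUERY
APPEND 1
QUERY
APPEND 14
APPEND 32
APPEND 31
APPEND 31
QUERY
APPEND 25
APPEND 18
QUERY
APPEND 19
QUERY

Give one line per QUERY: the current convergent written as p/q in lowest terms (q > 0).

APPEND 6: p_0 = 6·1 + 0 = 6, q_0 = 6·0 + 1 = 1 → 6/1
APPEND 28: p_1 = 28·6 + 1 = 169, q_1 = 28·1 + 0 = 28 → 169/28
APPEND 23: p_2 = 23·169 + 6 = 3893, q_2 = 23·28 + 1 = 645 → 3893/645
APPEND 11: p_3 = 11·3893 + 169 = 42992, q_3 = 11·645 + 28 = 7123 → 42992/7123
APPEND 9: p_4 = 9·42992 + 3893 = 390821, q_4 = 9·7123 + 645 = 64752 → 390821/64752
APPEND 15: p_5 = 15·390821 + 42992 = 5905307, q_5 = 15·64752 + 7123 = 978403 → 5905307/978403
APPEND 14: p_6 = 14·5905307 + 390821 = 83065119, q_6 = 14·978403 + 64752 = 13762394 → 83065119/13762394
APPEND 2: p_7 = 2·83065119 + 5905307 = 172035545, q_7 = 2·13762394 + 978403 = 28503191 → 172035545/28503191
APPEND 18: p_8 = 18·172035545 + 83065119 = 3179704929, q_8 = 18·28503191 + 13762394 = 526819832 → 3179704929/526819832
APPEND 10: p_9 = 10·3179704929 + 172035545 = 31969084835, q_9 = 10·526819832 + 28503191 = 5296701511 → 31969084835/5296701511
APPEND 22: p_10 = 22·31969084835 + 3179704929 = 706499571299, q_10 = 22·5296701511 + 526819832 = 117054253074 → 706499571299/117054253074
APPEND 1: p_11 = 1·706499571299 + 31969084835 = 738468656134, q_11 = 1·117054253074 + 5296701511 = 122350954585 → 738468656134/122350954585
APPEND 14: p_12 = 14·738468656134 + 706499571299 = 11045060757175, q_12 = 14·122350954585 + 117054253074 = 1829967617264 → 11045060757175/1829967617264
APPEND 32: p_13 = 32·11045060757175 + 738468656134 = 354180412885734, q_13 = 32·1829967617264 + 122350954585 = 58681314707033 → 354180412885734/58681314707033
APPEND 31: p_14 = 31·354180412885734 + 11045060757175 = 10990637860214929, q_14 = 31·58681314707033 + 1829967617264 = 1820950723535287 → 10990637860214929/1820950723535287
APPEND 31: p_15 = 31·10990637860214929 + 354180412885734 = 341063954079548533, q_15 = 31·1820950723535287 + 58681314707033 = 56508153744300930 → 341063954079548533/56508153744300930
APPEND 25: p_16 = 25·341063954079548533 + 10990637860214929 = 8537589489848928254, q_16 = 25·56508153744300930 + 1820950723535287 = 1414524794331058537 → 8537589489848928254/1414524794331058537
APPEND 18: p_17 = 18·8537589489848928254 + 341063954079548533 = 154017674771360257105, q_17 = 18·1414524794331058537 + 56508153744300930 = 25517954451703354596 → 154017674771360257105/25517954451703354596
APPEND 19: p_18 = 19·154017674771360257105 + 8537589489848928254 = 2934873410145693813249, q_18 = 19·25517954451703354596 + 1414524794331058537 = 486255659376694795861 → 2934873410145693813249/486255659376694795861

169/28
42992/7123
5905307/978403
83065119/13762394
172035545/28503191
3179704929/526819832
706499571299/117054253074
738468656134/122350954585
341063954079548533/56508153744300930
154017674771360257105/25517954451703354596
2934873410145693813249/486255659376694795861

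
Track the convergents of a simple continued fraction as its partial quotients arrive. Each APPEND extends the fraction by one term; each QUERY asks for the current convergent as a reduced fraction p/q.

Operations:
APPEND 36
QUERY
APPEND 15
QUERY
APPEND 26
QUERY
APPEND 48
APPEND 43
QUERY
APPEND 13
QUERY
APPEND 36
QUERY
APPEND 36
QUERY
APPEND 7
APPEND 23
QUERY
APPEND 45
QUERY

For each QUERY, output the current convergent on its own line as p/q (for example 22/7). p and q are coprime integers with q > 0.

36/1
541/15
14102/391
29143893/808060
379548046/10523563
13692873549/379656328
493322995810/13678151371
80233261412847/2224592617646
3613963717422334/100202794509995

APPEND 36: p_0 = 36·1 + 0 = 36, q_0 = 36·0 + 1 = 1 → 36/1
APPEND 15: p_1 = 15·36 + 1 = 541, q_1 = 15·1 + 0 = 15 → 541/15
APPEND 26: p_2 = 26·541 + 36 = 14102, q_2 = 26·15 + 1 = 391 → 14102/391
APPEND 48: p_3 = 48·14102 + 541 = 677437, q_3 = 48·391 + 15 = 18783 → 677437/18783
APPEND 43: p_4 = 43·677437 + 14102 = 29143893, q_4 = 43·18783 + 391 = 808060 → 29143893/808060
APPEND 13: p_5 = 13·29143893 + 677437 = 379548046, q_5 = 13·808060 + 18783 = 10523563 → 379548046/10523563
APPEND 36: p_6 = 36·379548046 + 29143893 = 13692873549, q_6 = 36·10523563 + 808060 = 379656328 → 13692873549/379656328
APPEND 36: p_7 = 36·13692873549 + 379548046 = 493322995810, q_7 = 36·379656328 + 10523563 = 13678151371 → 493322995810/13678151371
APPEND 7: p_8 = 7·493322995810 + 13692873549 = 3466953844219, q_8 = 7·13678151371 + 379656328 = 96126715925 → 3466953844219/96126715925
APPEND 23: p_9 = 23·3466953844219 + 493322995810 = 80233261412847, q_9 = 23·96126715925 + 13678151371 = 2224592617646 → 80233261412847/2224592617646
APPEND 45: p_10 = 45·80233261412847 + 3466953844219 = 3613963717422334, q_10 = 45·2224592617646 + 96126715925 = 100202794509995 → 3613963717422334/100202794509995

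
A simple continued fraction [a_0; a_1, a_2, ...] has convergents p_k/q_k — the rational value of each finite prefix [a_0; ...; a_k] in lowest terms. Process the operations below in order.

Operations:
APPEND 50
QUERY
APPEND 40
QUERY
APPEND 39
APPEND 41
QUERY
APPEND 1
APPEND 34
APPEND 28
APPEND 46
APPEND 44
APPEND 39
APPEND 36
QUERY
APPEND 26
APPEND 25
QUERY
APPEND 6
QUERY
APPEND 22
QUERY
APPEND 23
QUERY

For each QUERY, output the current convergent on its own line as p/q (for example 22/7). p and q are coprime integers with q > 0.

50/1
2001/40
3203650/64041
9165762319257983/183223693190678
5973271854864651908/119405772434303553
36078195372889727205/721203536555465833
799693570058438650418/15985883576654551879
18429030306716978686819/368396525799610159050

APPEND 50: p_0 = 50·1 + 0 = 50, q_0 = 50·0 + 1 = 1 → 50/1
APPEND 40: p_1 = 40·50 + 1 = 2001, q_1 = 40·1 + 0 = 40 → 2001/40
APPEND 39: p_2 = 39·2001 + 50 = 78089, q_2 = 39·40 + 1 = 1561 → 78089/1561
APPEND 41: p_3 = 41·78089 + 2001 = 3203650, q_3 = 41·1561 + 40 = 64041 → 3203650/64041
APPEND 1: p_4 = 1·3203650 + 78089 = 3281739, q_4 = 1·64041 + 1561 = 65602 → 3281739/65602
APPEND 34: p_5 = 34·3281739 + 3203650 = 114782776, q_5 = 34·65602 + 64041 = 2294509 → 114782776/2294509
APPEND 28: p_6 = 28·114782776 + 3281739 = 3217199467, q_6 = 28·2294509 + 65602 = 64311854 → 3217199467/64311854
APPEND 46: p_7 = 46·3217199467 + 114782776 = 148105958258, q_7 = 46·64311854 + 2294509 = 2960639793 → 148105958258/2960639793
APPEND 44: p_8 = 44·148105958258 + 3217199467 = 6519879362819, q_8 = 44·2960639793 + 64311854 = 130332462746 → 6519879362819/130332462746
APPEND 39: p_9 = 39·6519879362819 + 148105958258 = 254423401108199, q_9 = 39·130332462746 + 2960639793 = 5085926686887 → 254423401108199/5085926686887
APPEND 36: p_10 = 36·254423401108199 + 6519879362819 = 9165762319257983, q_10 = 36·5085926686887 + 130332462746 = 183223693190678 → 9165762319257983/183223693190678
APPEND 26: p_11 = 26·9165762319257983 + 254423401108199 = 238564243701815757, q_11 = 26·183223693190678 + 5085926686887 = 4768901949644515 → 238564243701815757/4768901949644515
APPEND 25: p_12 = 25·238564243701815757 + 9165762319257983 = 5973271854864651908, q_12 = 25·4768901949644515 + 183223693190678 = 119405772434303553 → 5973271854864651908/119405772434303553
APPEND 6: p_13 = 6·5973271854864651908 + 238564243701815757 = 36078195372889727205, q_13 = 6·119405772434303553 + 4768901949644515 = 721203536555465833 → 36078195372889727205/721203536555465833
APPEND 22: p_14 = 22·36078195372889727205 + 5973271854864651908 = 799693570058438650418, q_14 = 22·721203536555465833 + 119405772434303553 = 15985883576654551879 → 799693570058438650418/15985883576654551879
APPEND 23: p_15 = 23·799693570058438650418 + 36078195372889727205 = 18429030306716978686819, q_15 = 23·15985883576654551879 + 721203536555465833 = 368396525799610159050 → 18429030306716978686819/368396525799610159050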